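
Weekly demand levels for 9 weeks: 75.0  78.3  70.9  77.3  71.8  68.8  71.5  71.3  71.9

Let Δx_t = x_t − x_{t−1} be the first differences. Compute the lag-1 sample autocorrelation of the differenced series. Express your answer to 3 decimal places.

-0.670

First differences Δx: 3.3, -7.4, 6.4, -5.5, -3.0, 2.7, -0.2, 0.6
Mean of differences = -0.3875
Numerator Σ(Δx_t−Δx̄)(Δx_{t+1}−Δx̄) = -102.1027
Denominator Σ(Δx_t−Δx̄)² = 152.3488
r_1(Δx) = -102.1027 / 152.3488 = -0.670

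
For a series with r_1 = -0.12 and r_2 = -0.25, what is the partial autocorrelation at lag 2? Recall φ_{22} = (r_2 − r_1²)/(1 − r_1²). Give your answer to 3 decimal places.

-0.268

φ_{22} = (r_2 − r_1²) / (1 − r_1²)
r_1² = (-0.12)² = 0.0144
Numerator = -0.25 − 0.0144 = -0.2644; denominator = 1 − 0.0144 = 0.9856
φ_{22} = -0.2644 / 0.9856 = -0.268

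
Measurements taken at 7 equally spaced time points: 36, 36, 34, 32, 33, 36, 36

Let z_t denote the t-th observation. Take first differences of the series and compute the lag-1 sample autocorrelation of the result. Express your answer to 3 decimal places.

First differences Δz: 0, -2, -2, 1, 3, 0
Mean of differences = 0.0000
Numerator Σ(Δz_t−Δz̄)(Δz_{t+1}−Δz̄) = 5.0000
Denominator Σ(Δz_t−Δz̄)² = 18.0000
r_1(Δz) = 5.0000 / 18.0000 = 0.278

0.278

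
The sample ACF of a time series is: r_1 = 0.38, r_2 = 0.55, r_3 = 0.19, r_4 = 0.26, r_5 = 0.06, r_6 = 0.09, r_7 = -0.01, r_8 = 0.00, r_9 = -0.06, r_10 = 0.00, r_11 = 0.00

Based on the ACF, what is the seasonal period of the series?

The largest autocorrelation is r_2 = 0.55; the remaining lags stay at or below 0.38.
The dominant spike at lag 2 indicates a seasonal period of 2.

2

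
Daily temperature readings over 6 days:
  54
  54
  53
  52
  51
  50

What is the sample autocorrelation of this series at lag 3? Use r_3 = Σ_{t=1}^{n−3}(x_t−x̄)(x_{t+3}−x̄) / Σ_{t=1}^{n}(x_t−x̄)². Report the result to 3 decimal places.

-0.325

Mean x̄ = (54 + 54 + 53 + 52 + 51 + 50)/6 = 52.3333
Σ(x_t−x̄)(x_{t+3}−x̄) = (-0.5556) + (-2.2222) + (-1.5556) = -4.3333
Denominator Σ(x_t−x̄)² = 13.3333
r_3 = -4.3333 / 13.3333 = -0.325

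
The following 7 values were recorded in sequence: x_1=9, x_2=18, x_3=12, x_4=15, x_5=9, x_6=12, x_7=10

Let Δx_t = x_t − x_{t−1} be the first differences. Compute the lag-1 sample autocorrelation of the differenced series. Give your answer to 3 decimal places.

First differences Δx: 9, -6, 3, -6, 3, -2
Mean of differences = 0.1667
Numerator Σ(Δx_t−Δx̄)(Δx_{t+1}−Δx̄) = -113.0278
Denominator Σ(Δx_t−Δx̄)² = 174.8333
r_1(Δx) = -113.0278 / 174.8333 = -0.646

-0.646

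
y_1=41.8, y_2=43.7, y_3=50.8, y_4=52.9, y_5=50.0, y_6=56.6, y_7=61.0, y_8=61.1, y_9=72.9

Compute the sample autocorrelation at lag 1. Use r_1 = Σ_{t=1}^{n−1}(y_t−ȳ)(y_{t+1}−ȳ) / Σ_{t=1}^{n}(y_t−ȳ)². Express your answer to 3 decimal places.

Mean ȳ = (41.8 + 43.7 + 50.8 + 52.9 + 50.0 + 56.6 + 61.0 + 61.1 + 72.9)/9 = 54.5333
Numerator Σ_{t=1}^{8}(y_t−ȳ)(y_{t+1}−ȳ) = 358.9589
Denominator Σ(y_t−ȳ)² = 743.2000
r_1 = 358.9589 / 743.2000 = 0.483

0.483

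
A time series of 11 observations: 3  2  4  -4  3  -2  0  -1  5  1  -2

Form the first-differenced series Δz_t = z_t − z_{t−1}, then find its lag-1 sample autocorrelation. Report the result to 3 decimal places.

First differences Δz: -1, 2, -8, 7, -5, 2, -1, 6, -4, -3
Mean of differences = -0.5000
Numerator Σ(Δz_t−Δz̄)(Δz_{t+1}−Δz̄) = -139.7500
Denominator Σ(Δz_t−Δz̄)² = 206.5000
r_1(Δz) = -139.7500 / 206.5000 = -0.677

-0.677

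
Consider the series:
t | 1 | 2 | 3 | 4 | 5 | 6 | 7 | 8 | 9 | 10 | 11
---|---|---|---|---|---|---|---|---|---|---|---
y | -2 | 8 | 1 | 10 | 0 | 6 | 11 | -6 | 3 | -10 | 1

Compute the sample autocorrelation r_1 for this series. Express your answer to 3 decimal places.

-0.248

Mean ȳ = (-2 + 8 + 1 + 10 + 0 + 6 + 11 − 6 + 3 − 10 + 1)/11 = 2.0000
Numerator Σ_{t=1}^{10}(y_t−ȳ)(y_{t+1}−ȳ) = -106.0000
Denominator Σ(y_t−ȳ)² = 428.0000
r_1 = -106.0000 / 428.0000 = -0.248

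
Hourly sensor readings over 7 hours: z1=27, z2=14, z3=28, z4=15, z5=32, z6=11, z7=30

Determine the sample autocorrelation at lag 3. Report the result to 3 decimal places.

Mean z̄ = (27 + 14 + 28 + 15 + 32 + 11 + 30)/7 = 22.4286
Deviations from mean: 4.5714, -8.4286, 5.5714, -7.4286, 9.5714, -11.4286, 7.5714
Numerator Σ_{t=1}^{4}(z_t−z̄)(z_{t+3}−z̄) = -234.5510
Denominator Σ(z_t−z̄)² = 457.7143
r_3 = -234.5510 / 457.7143 = -0.512

-0.512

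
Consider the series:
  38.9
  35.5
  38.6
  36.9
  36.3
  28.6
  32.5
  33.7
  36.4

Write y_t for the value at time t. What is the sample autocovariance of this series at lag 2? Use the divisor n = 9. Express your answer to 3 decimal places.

Mean ȳ = (38.9 + 35.5 + 38.6 + 36.9 + 36.3 + 28.6 + 32.5 + 33.7 + 36.4)/9 = 35.2667
Σ_{t=1}^{7}(y_t−ȳ)(y_{t+2}−ȳ) = 9.4978
γ_2 = 9.4978 / 9 = 1.055

1.055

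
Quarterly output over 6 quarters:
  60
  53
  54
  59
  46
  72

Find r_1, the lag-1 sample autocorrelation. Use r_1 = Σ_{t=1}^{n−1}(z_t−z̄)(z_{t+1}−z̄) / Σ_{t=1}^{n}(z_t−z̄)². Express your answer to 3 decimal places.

Mean z̄ = (60 + 53 + 54 + 59 + 46 + 72)/6 = 57.3333
Deviations from mean: 2.6667, -4.3333, -3.3333, 1.6667, -11.3333, 14.6667
Σ(z_t−z̄)(z_{t+1}−z̄) = (-11.5556) + (14.4444) + (-5.5556) + (-18.8889) + (-166.2222) = -187.7778
Denominator Σ(z_t−z̄)² = 383.3333
r_1 = -187.7778 / 383.3333 = -0.490

-0.490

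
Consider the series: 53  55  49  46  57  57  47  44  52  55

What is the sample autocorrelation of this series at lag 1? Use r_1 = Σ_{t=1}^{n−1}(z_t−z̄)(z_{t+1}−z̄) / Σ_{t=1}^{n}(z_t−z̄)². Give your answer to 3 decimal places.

0.086

Mean z̄ = (53 + 55 + 49 + 46 + 57 + 57 + 47 + 44 + 52 + 55)/10 = 51.5000
Numerator Σ_{t=1}^{9}(z_t−z̄)(z_{t+1}−z̄) = 17.2500
Denominator Σ(z_t−z̄)² = 200.5000
r_1 = 17.2500 / 200.5000 = 0.086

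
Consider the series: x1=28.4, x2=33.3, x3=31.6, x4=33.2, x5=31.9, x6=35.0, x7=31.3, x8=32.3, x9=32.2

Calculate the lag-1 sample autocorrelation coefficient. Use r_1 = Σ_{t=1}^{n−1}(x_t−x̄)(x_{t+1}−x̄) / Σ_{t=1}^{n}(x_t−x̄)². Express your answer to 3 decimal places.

Mean x̄ = (28.4 + 33.3 + 31.6 + 33.2 + 31.9 + 35.0 + 31.3 + 32.3 + 32.2)/9 = 32.1333
Numerator Σ_{t=1}^{8}(x_t−x̄)(x_{t+1}−x̄) = -8.9811
Denominator Σ(x_t−x̄)² = 25.7200
r_1 = -8.9811 / 25.7200 = -0.349

-0.349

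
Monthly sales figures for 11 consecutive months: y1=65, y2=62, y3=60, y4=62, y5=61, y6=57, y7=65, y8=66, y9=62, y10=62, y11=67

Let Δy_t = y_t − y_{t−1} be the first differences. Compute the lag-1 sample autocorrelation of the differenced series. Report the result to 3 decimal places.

First differences Δy: -3, -2, 2, -1, -4, 8, 1, -4, 0, 5
Mean of differences = 0.2000
Numerator Σ(Δy_t−Δȳ)(Δy_{t+1}−Δȳ) = -24.0400
Denominator Σ(Δy_t−Δȳ)² = 139.6000
r_1(Δy) = -24.0400 / 139.6000 = -0.172

-0.172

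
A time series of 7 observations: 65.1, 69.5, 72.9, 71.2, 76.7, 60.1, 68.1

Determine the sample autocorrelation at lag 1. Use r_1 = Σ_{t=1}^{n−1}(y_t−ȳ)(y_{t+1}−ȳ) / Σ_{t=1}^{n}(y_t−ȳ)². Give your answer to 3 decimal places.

-0.203

Mean ȳ = (65.1 + 69.5 + 72.9 + 71.2 + 76.7 + 60.1 + 68.1)/7 = 69.0857
Deviations from mean: -3.9857, 0.4143, 3.8143, 2.1143, 7.6143, -8.9857, -0.9857
Σ(y_t−ȳ)(y_{t+1}−ȳ) = (-1.6512) + (1.5802) + (8.0645) + (16.0988) + (-68.4198) + (8.8573) = -35.4702
Denominator Σ(y_t−ȳ)² = 174.7686
r_1 = -35.4702 / 174.7686 = -0.203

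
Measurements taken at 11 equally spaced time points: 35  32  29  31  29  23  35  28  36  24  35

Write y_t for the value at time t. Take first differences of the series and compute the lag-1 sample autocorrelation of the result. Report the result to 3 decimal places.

First differences Δy: -3, -3, 2, -2, -6, 12, -7, 8, -12, 11
Mean of differences = 0.0000
Numerator Σ(Δy_t−Δȳ)(Δy_{t+1}−Δȳ) = -429.0000
Denominator Σ(Δy_t−Δȳ)² = 584.0000
r_1(Δy) = -429.0000 / 584.0000 = -0.735

-0.735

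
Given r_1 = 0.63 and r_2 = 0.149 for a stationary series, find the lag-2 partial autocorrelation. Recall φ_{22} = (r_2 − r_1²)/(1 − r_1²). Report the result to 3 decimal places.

φ_{22} = (r_2 − r_1²) / (1 − r_1²)
r_1² = (0.63)² = 0.3969
Numerator = 0.149 − 0.3969 = -0.2479; denominator = 1 − 0.3969 = 0.6031
φ_{22} = -0.2479 / 0.6031 = -0.411

-0.411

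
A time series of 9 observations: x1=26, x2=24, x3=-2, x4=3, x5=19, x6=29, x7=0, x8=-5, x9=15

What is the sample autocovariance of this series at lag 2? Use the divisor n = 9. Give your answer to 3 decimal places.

Mean x̄ = (26 + 24 − 2 + 3 + 19 + 29 + 0 − 5 + 15)/9 = 12.1111
Σ_{t=1}^{7}(x_t−x̄)(x_{t+2}−x̄) = -962.8025
γ_2 = -962.8025 / 9 = -106.978

-106.978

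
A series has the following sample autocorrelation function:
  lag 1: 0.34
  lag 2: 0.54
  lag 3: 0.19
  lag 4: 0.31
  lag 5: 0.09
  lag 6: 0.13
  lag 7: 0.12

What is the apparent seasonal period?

2

The largest autocorrelation is r_2 = 0.54; the remaining lags stay at or below 0.34.
The dominant spike at lag 2 indicates a seasonal period of 2.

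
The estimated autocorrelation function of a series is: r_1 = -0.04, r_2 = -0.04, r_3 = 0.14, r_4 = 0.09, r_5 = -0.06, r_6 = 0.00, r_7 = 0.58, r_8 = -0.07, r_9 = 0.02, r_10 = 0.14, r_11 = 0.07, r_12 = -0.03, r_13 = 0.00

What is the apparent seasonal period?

7

The largest autocorrelation is r_7 = 0.58; the remaining lags stay at or below 0.14.
The dominant spike at lag 7 indicates a seasonal period of 7.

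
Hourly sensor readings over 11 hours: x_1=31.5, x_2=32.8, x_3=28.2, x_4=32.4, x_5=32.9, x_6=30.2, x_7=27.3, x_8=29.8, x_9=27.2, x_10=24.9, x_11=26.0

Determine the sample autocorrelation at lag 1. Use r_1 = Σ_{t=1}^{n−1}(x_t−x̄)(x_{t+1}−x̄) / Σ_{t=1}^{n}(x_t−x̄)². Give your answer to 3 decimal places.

0.429

Mean x̄ = (31.5 + 32.8 + 28.2 + 32.4 + 32.9 + 30.2 + 27.3 + 29.8 + 27.2 + 24.9 + 26.0)/11 = 29.3818
Numerator Σ_{t=1}^{10}(x_t−x̄)(x_{t+1}−x̄) = 34.5797
Denominator Σ(x_t−x̄)² = 80.5164
r_1 = 34.5797 / 80.5164 = 0.429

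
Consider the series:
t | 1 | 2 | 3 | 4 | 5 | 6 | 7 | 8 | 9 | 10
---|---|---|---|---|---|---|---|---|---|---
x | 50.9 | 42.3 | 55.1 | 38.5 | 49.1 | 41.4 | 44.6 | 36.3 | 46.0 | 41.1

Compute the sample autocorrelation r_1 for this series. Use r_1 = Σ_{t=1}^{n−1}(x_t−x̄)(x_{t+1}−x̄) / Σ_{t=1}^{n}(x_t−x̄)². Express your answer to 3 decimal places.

-0.527

Mean x̄ = (50.9 + 42.3 + 55.1 + 38.5 + 49.1 + 41.4 + 44.6 + 36.3 + 46.0 + 41.1)/10 = 44.5300
Numerator Σ_{t=1}^{9}(x_t−x̄)(x_{t+1}−x̄) = -161.3099
Denominator Σ(x_t−x̄)² = 305.9810
r_1 = -161.3099 / 305.9810 = -0.527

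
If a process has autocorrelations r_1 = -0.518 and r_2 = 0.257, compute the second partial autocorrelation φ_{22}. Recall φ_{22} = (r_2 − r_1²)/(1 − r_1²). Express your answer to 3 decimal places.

-0.015

φ_{22} = (r_2 − r_1²) / (1 − r_1²)
r_1² = (-0.518)² = 0.268324
Numerator = 0.257 − 0.2683 = -0.0113; denominator = 1 − 0.2683 = 0.7317
φ_{22} = -0.0113 / 0.7317 = -0.015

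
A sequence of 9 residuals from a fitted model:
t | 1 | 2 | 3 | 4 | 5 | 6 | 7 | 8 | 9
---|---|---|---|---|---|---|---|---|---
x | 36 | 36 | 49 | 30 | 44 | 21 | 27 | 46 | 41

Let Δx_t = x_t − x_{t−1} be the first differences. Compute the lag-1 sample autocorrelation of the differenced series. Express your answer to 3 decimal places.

First differences Δx: 0, 13, -19, 14, -23, 6, 19, -5
Mean of differences = 0.6250
Numerator Σ(Δx_t−Δx̄)(Δx_{t+1}−Δx̄) = -960.6406
Denominator Σ(Δx_t−Δx̄)² = 1673.8750
r_1(Δx) = -960.6406 / 1673.8750 = -0.574

-0.574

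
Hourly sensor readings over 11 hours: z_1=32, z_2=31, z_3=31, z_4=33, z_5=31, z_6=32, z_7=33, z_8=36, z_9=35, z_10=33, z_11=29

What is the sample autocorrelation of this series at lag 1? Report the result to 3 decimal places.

0.320

Mean z̄ = (32 + 31 + 31 + 33 + 31 + 32 + 33 + 36 + 35 + 33 + 29)/11 = 32.3636
Numerator Σ_{t=1}^{10}(z_t−z̄)(z_{t+1}−z̄) = 12.3223
Denominator Σ(z_t−z̄)² = 38.5455
r_1 = 12.3223 / 38.5455 = 0.320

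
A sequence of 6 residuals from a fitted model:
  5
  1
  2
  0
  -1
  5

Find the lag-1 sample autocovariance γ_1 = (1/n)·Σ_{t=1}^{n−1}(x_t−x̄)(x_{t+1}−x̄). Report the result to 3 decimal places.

Mean x̄ = (5 + 1 + 2 + 0 − 1 + 5)/6 = 2.0000
Deviations: 3.0000, -1.0000, 0.0000, -2.0000, -3.0000, 3.0000
Σ_{t=1}^{5}(x_t−x̄)(x_{t+1}−x̄) = -6.0000
γ_1 = -6.0000 / 6 = -1.000

-1.000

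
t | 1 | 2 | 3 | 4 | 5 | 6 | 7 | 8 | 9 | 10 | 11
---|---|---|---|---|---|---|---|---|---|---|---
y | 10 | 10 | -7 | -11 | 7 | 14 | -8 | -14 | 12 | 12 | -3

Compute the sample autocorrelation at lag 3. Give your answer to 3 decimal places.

Mean ȳ = (10 + 10 − 7 − 11 + 7 + 14 − 8 − 14 + 12 + 12 − 3)/11 = 2.0000
Numerator Σ_{t=1}^{8}(y_t−ȳ)(y_{t+3}−ȳ) = -22.0000
Denominator Σ(y_t−ȳ)² = 1128.0000
r_3 = -22.0000 / 1128.0000 = -0.020

-0.020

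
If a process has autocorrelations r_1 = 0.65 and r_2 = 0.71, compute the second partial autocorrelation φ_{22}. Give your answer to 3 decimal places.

φ_{22} = (r_2 − r_1²) / (1 − r_1²)
r_1² = (0.65)² = 0.4225
Numerator = 0.71 − 0.4225 = 0.2875; denominator = 1 − 0.4225 = 0.5775
φ_{22} = 0.2875 / 0.5775 = 0.498

0.498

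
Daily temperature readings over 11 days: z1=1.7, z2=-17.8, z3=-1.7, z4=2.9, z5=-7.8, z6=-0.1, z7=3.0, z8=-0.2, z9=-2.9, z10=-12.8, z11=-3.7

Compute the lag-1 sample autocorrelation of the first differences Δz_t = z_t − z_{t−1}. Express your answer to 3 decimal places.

-0.394

First differences Δz: -19.5, 16.1, 4.6, -10.7, 7.7, 3.1, -3.2, -2.7, -9.9, 9.1
Mean of differences = -0.5400
Numerator Σ(Δz_t−Δz̄)(Δz_{t+1}−Δz̄) = -409.8616
Denominator Σ(Δz_t−Δz̄)² = 1039.4440
r_1(Δz) = -409.8616 / 1039.4440 = -0.394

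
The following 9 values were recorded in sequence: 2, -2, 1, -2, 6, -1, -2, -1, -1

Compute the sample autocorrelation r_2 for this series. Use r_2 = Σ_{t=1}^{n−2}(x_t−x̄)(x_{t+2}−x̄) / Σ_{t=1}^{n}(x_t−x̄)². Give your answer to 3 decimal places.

Mean x̄ = (2 − 2 + 1 − 2 + 6 − 1 − 2 − 1 − 1)/9 = 0.0000
Numerator Σ_{t=1}^{7}(x_t−x̄)(x_{t+2}−x̄) = 5.0000
Denominator Σ(x_t−x̄)² = 56.0000
r_2 = 5.0000 / 56.0000 = 0.089

0.089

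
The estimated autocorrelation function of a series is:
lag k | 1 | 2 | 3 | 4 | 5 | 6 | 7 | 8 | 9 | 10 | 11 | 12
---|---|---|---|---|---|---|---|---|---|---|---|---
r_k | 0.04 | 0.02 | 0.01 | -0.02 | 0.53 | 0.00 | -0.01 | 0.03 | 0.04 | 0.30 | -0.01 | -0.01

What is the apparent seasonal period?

5

The largest autocorrelation is r_5 = 0.53, with a weaker echo at lag 10 (0.30); the remaining lags stay at or below 0.04.
The dominant spike at lag 5 indicates a seasonal period of 5.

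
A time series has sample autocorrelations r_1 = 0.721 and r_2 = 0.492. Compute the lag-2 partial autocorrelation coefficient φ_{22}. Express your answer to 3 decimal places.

-0.058

φ_{22} = (r_2 − r_1²) / (1 − r_1²)
r_1² = (0.721)² = 0.519841
Numerator = 0.492 − 0.5198 = -0.0278; denominator = 1 − 0.5198 = 0.4802
φ_{22} = -0.0278 / 0.4802 = -0.058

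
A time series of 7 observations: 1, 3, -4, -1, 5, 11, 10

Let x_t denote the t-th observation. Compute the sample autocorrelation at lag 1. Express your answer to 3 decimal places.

Mean x̄ = (1 + 3 − 4 − 1 + 5 + 11 + 10)/7 = 3.5714
Σ(x_t−x̄)(x_{t+1}−x̄) = (1.4694) + (4.3265) + (34.6122) + (-6.5306) + (10.6122) + (47.7551) = 92.2449
Denominator Σ(x_t−x̄)² = 183.7143
r_1 = 92.2449 / 183.7143 = 0.502

0.502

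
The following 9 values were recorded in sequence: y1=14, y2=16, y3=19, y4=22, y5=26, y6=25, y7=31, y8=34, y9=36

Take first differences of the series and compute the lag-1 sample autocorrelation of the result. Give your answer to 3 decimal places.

-0.584

First differences Δy: 2, 3, 3, 4, -1, 6, 3, 2
Mean of differences = 2.7500
Numerator Σ(Δy_t−Δȳ)(Δy_{t+1}−Δȳ) = -16.0625
Denominator Σ(Δy_t−Δȳ)² = 27.5000
r_1(Δy) = -16.0625 / 27.5000 = -0.584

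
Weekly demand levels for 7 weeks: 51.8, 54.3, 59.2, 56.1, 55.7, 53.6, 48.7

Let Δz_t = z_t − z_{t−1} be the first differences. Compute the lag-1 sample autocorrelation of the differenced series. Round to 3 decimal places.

First differences Δz: 2.5, 4.9, -3.1, -0.4, -2.1, -4.9
Mean of differences = -0.5167
Numerator Σ(Δz_t−Δz̄)(Δz_{t+1}−Δz̄) = 8.8014
Denominator Σ(Δz_t−Δz̄)² = 66.8483
r_1(Δz) = 8.8014 / 66.8483 = 0.132

0.132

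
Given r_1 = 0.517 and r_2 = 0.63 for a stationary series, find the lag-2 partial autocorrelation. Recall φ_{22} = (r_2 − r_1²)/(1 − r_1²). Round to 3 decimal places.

0.495

φ_{22} = (r_2 − r_1²) / (1 − r_1²)
r_1² = (0.517)² = 0.267289
Numerator = 0.63 − 0.2673 = 0.3627; denominator = 1 − 0.2673 = 0.7327
φ_{22} = 0.3627 / 0.7327 = 0.495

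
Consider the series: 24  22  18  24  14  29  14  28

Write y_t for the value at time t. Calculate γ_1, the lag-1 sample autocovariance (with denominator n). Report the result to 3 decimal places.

Mean ȳ = (24 + 22 + 18 + 24 + 14 + 29 + 14 + 28)/8 = 21.6250
Σ_{t=1}^{7}(y_t−ȳ)(y_{t+1}−ȳ) = -188.2656
γ_1 = -188.2656 / 8 = -23.533

-23.533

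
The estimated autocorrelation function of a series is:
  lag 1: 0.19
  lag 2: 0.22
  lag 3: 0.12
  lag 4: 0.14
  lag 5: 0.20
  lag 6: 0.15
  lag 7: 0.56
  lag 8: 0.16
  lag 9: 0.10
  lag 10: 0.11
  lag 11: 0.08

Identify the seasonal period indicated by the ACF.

The largest autocorrelation is r_7 = 0.56; the remaining lags stay at or below 0.22.
The dominant spike at lag 7 indicates a seasonal period of 7.

7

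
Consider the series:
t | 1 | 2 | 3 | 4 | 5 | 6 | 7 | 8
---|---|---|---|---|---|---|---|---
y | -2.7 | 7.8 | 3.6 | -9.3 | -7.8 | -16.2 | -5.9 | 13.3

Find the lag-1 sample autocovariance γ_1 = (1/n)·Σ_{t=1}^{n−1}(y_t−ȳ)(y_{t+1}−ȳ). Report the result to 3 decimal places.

15.645

Mean ȳ = (-2.7 + 7.8 + 3.6 − 9.3 − 7.8 − 16.2 − 5.9 + 13.3)/8 = -2.1500
Σ_{t=1}^{7}(y_t−ȳ)(y_{t+1}−ȳ) = 125.1575
γ_1 = 125.1575 / 8 = 15.645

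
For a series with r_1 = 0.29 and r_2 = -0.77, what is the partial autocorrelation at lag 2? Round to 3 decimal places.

φ_{22} = (r_2 − r_1²) / (1 − r_1²)
r_1² = (0.29)² = 0.0841
Numerator = -0.77 − 0.0841 = -0.8541; denominator = 1 − 0.0841 = 0.9159
φ_{22} = -0.8541 / 0.9159 = -0.933

-0.933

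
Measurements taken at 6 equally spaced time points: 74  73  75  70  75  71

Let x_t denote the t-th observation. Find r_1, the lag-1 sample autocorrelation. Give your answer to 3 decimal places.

Mean x̄ = (74 + 73 + 75 + 70 + 75 + 71)/6 = 73.0000
Deviations from mean: 1.0000, 0.0000, 2.0000, -3.0000, 2.0000, -2.0000
Numerator Σ_{t=1}^{5}(x_t−x̄)(x_{t+1}−x̄) = -16.0000
Denominator Σ(x_t−x̄)² = 22.0000
r_1 = -16.0000 / 22.0000 = -0.727

-0.727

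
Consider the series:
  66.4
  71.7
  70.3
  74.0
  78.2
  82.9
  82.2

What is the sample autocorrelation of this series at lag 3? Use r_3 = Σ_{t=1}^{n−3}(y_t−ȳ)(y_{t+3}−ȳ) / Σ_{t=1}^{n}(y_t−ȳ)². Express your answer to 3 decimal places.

Mean ȳ = (66.4 + 71.7 + 70.3 + 74.0 + 78.2 + 82.9 + 82.2)/7 = 75.1000
Σ(y_t−ȳ)(y_{t+3}−ȳ) = (9.5700) + (-10.5400) + (-37.4400) + (-7.8100) = -46.2200
Denominator Σ(y_t−ȳ)² = 232.3600
r_3 = -46.2200 / 232.3600 = -0.199

-0.199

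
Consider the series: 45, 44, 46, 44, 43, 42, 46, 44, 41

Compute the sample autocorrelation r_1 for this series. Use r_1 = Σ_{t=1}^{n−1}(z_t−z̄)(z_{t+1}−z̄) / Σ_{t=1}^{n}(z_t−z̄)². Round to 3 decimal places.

-0.083

Mean z̄ = (45 + 44 + 46 + 44 + 43 + 42 + 46 + 44 + 41)/9 = 43.8889
Numerator Σ_{t=1}^{8}(z_t−z̄)(z_{t+1}−z̄) = -1.9012
Denominator Σ(z_t−z̄)² = 22.8889
r_1 = -1.9012 / 22.8889 = -0.083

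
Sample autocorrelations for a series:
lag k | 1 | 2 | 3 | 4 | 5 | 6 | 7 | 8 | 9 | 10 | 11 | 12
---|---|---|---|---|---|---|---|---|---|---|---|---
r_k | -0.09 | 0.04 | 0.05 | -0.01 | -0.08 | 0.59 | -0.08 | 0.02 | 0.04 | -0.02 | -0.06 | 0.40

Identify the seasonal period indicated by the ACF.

6

The largest autocorrelation is r_6 = 0.59, with a weaker echo at lag 12 (0.40); the remaining lags stay at or below 0.05.
The dominant spike at lag 6 indicates a seasonal period of 6.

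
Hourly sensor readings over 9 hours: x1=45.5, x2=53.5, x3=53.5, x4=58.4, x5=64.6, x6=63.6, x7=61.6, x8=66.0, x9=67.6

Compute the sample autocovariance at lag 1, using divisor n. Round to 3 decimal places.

24.158

Mean x̄ = (45.5 + 53.5 + 53.5 + 58.4 + 64.6 + 63.6 + 61.6 + 66.0 + 67.6)/9 = 59.3667
Σ_{t=1}^{8}(x_t−x̄)(x_{t+1}−x̄) = 217.4189
γ_1 = 217.4189 / 9 = 24.158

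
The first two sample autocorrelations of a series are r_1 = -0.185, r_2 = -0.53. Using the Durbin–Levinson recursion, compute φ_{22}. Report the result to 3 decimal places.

φ_{22} = (r_2 − r_1²) / (1 − r_1²)
r_1² = (-0.185)² = 0.034225
Numerator = -0.53 − 0.0342 = -0.5642; denominator = 1 − 0.0342 = 0.9658
φ_{22} = -0.5642 / 0.9658 = -0.584

-0.584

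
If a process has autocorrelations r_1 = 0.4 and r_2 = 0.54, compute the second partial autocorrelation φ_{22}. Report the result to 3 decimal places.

0.452

φ_{22} = (r_2 − r_1²) / (1 − r_1²)
r_1² = (0.4)² = 0.16
Numerator = 0.54 − 0.1600 = 0.3800; denominator = 1 − 0.1600 = 0.8400
φ_{22} = 0.3800 / 0.8400 = 0.452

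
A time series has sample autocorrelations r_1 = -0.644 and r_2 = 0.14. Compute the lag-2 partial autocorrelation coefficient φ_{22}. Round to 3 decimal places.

-0.469

φ_{22} = (r_2 − r_1²) / (1 − r_1²)
r_1² = (-0.644)² = 0.414736
Numerator = 0.14 − 0.4147 = -0.2747; denominator = 1 − 0.4147 = 0.5853
φ_{22} = -0.2747 / 0.5853 = -0.469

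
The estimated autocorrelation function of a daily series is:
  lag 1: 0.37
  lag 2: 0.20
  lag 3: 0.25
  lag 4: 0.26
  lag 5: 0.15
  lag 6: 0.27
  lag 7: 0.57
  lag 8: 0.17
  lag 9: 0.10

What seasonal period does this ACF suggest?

The largest autocorrelation is r_7 = 0.57; the remaining lags stay at or below 0.37. The elevated value at lag 1 (0.37), dropping to 0.20 at lag 2, reflects decaying short-term dependence rather than seasonality.
The dominant spike at lag 7 indicates a seasonal period of 7.

7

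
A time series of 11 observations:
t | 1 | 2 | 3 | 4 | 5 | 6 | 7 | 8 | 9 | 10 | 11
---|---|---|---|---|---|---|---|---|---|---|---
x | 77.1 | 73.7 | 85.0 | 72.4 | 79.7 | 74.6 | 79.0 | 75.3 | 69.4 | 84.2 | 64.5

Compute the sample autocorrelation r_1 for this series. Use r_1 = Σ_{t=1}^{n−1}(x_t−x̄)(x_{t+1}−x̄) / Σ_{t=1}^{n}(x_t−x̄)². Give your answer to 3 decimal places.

Mean x̄ = (77.1 + 73.7 + 85.0 + 72.4 + 79.7 + 74.6 + 79.0 + 75.3 + 69.4 + 84.2 + 64.5)/11 = 75.9000
Numerator Σ_{t=1}^{10}(x_t−x̄)(x_{t+1}−x̄) = -223.3100
Denominator Σ(x_t−x̄)² = 368.5400
r_1 = -223.3100 / 368.5400 = -0.606

-0.606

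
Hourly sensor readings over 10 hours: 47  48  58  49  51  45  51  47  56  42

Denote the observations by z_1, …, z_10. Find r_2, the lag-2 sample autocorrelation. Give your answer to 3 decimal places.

Mean z̄ = (47 + 48 + 58 + 49 + 51 + 45 + 51 + 47 + 56 + 42)/10 = 49.4000
Numerator Σ_{t=1}^{8}(z_t−z̄)(z_{t+2}−z̄) = 36.8800
Denominator Σ(z_t−z̄)² = 210.4000
r_2 = 36.8800 / 210.4000 = 0.175

0.175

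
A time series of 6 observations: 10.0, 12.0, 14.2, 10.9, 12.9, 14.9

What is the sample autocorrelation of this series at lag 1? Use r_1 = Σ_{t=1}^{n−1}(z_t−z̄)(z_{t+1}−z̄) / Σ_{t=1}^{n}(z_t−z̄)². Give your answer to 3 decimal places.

Mean z̄ = (10.0 + 12.0 + 14.2 + 10.9 + 12.9 + 14.9)/6 = 12.4833
Numerator Σ_{t=1}^{5}(z_t−z̄)(z_{t+1}−z̄) = -2.0003
Denominator Σ(z_t−z̄)² = 17.8683
r_1 = -2.0003 / 17.8683 = -0.112

-0.112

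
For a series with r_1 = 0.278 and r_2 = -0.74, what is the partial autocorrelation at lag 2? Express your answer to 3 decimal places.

φ_{22} = (r_2 − r_1²) / (1 − r_1²)
r_1² = (0.278)² = 0.077284
Numerator = -0.74 − 0.0773 = -0.8173; denominator = 1 − 0.0773 = 0.9227
φ_{22} = -0.8173 / 0.9227 = -0.886

-0.886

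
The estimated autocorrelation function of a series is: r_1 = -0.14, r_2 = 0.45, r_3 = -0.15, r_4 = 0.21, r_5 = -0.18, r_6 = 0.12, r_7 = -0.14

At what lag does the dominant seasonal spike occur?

The largest autocorrelation is r_2 = 0.45, with a weaker echo at lag 4 (0.21); the remaining lags stay at or below 0.12.
The dominant spike at lag 2 indicates a seasonal period of 2.

2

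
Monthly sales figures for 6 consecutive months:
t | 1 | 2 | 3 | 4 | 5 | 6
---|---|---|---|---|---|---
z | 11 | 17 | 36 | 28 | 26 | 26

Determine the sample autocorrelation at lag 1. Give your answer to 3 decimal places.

Mean z̄ = (11 + 17 + 36 + 28 + 26 + 26)/6 = 24.0000
Deviations from mean: -13.0000, -7.0000, 12.0000, 4.0000, 2.0000, 2.0000
Σ(z_t−z̄)(z_{t+1}−z̄) = (91.0000) + (-84.0000) + (48.0000) + (8.0000) + (4.0000) = 67.0000
Denominator Σ(z_t−z̄)² = 386.0000
r_1 = 67.0000 / 386.0000 = 0.174

0.174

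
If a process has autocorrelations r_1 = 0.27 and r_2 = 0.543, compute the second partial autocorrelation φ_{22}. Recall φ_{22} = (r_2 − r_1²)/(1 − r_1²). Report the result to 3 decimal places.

φ_{22} = (r_2 − r_1²) / (1 − r_1²)
r_1² = (0.27)² = 0.0729
Numerator = 0.543 − 0.0729 = 0.4701; denominator = 1 − 0.0729 = 0.9271
φ_{22} = 0.4701 / 0.9271 = 0.507

0.507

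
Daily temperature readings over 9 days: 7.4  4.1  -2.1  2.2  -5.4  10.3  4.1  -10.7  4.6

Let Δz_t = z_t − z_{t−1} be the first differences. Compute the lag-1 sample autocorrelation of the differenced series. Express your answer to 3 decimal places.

-0.458

First differences Δz: -3.3, -6.2, 4.3, -7.6, 15.7, -6.2, -14.8, 15.3
Mean of differences = -0.3500
Numerator Σ(Δz_t−Δz̄)(Δz_{t+1}−Δz̄) = -395.5225
Denominator Σ(Δz_t−Δz̄)² = 862.6600
r_1(Δz) = -395.5225 / 862.6600 = -0.458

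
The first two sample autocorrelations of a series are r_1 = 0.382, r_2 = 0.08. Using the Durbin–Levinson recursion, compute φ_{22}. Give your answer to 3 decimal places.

φ_{22} = (r_2 − r_1²) / (1 − r_1²)
r_1² = (0.382)² = 0.145924
Numerator = 0.08 − 0.1459 = -0.0659; denominator = 1 − 0.1459 = 0.8541
φ_{22} = -0.0659 / 0.8541 = -0.077

-0.077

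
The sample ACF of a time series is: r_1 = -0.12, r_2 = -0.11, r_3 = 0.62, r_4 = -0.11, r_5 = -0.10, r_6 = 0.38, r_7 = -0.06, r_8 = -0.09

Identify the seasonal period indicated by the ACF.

3

The largest autocorrelation is r_3 = 0.62, with a weaker echo at lag 6 (0.38); the remaining lags stay at or below -0.06.
The dominant spike at lag 3 indicates a seasonal period of 3.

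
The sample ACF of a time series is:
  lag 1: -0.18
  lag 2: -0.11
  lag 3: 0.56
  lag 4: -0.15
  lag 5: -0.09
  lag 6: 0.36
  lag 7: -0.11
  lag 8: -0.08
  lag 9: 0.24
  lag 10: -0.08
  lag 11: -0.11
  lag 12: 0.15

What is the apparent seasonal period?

The largest autocorrelation is r_3 = 0.56, with weaker echoes at lags 6 (0.36), 9 (0.24) and 12 (0.15); the remaining lags stay at or below -0.08.
The dominant spike at lag 3 indicates a seasonal period of 3.

3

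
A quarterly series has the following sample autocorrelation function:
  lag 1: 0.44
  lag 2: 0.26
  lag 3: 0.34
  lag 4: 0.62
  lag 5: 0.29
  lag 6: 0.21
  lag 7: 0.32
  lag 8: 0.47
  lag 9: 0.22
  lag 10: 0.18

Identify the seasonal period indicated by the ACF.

The largest autocorrelation is r_4 = 0.62, with a weaker echo at lag 8 (0.47); the remaining lags stay at or below 0.44. The elevated value at lag 1 (0.44), dropping to 0.26 at lag 2, reflects decaying short-term dependence rather than seasonality.
The dominant spike at lag 4 indicates a seasonal period of 4.

4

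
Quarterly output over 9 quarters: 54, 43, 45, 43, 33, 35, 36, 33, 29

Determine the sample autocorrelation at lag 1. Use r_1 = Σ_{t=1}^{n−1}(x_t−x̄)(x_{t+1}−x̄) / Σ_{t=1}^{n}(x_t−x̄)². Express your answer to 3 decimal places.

Mean x̄ = (54 + 43 + 45 + 43 + 33 + 35 + 36 + 33 + 29)/9 = 39.0000
Numerator Σ_{t=1}^{8}(x_t−x̄)(x_{t+1}−x̄) = 198.0000
Denominator Σ(x_t−x̄)² = 490.0000
r_1 = 198.0000 / 490.0000 = 0.404

0.404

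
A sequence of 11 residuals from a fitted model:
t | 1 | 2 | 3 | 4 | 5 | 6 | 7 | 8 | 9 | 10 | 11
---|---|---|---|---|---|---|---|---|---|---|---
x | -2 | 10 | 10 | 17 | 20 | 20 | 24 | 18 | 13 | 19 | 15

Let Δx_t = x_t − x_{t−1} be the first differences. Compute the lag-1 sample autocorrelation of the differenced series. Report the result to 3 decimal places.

-0.150

First differences Δx: 12, 0, 7, 3, 0, 4, -6, -5, 6, -4
Mean of differences = 1.7000
Numerator Σ(Δx_t−Δx̄)(Δx_{t+1}−Δx̄) = -45.1900
Denominator Σ(Δx_t−Δx̄)² = 302.1000
r_1(Δx) = -45.1900 / 302.1000 = -0.150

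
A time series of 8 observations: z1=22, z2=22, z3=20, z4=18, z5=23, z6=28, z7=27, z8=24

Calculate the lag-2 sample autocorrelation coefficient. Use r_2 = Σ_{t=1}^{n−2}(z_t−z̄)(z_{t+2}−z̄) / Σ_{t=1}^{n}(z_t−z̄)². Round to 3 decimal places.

Mean z̄ = (22 + 22 + 20 + 18 + 23 + 28 + 27 + 24)/8 = 23.0000
Numerator Σ_{t=1}^{6}(z_t−z̄)(z_{t+2}−z̄) = -12.0000
Denominator Σ(z_t−z̄)² = 78.0000
r_2 = -12.0000 / 78.0000 = -0.154

-0.154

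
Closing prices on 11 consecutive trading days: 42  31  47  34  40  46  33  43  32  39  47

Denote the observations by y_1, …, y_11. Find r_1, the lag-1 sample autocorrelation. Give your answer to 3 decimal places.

-0.580

Mean ȳ = (42 + 31 + 47 + 34 + 40 + 46 + 33 + 43 + 32 + 39 + 47)/11 = 39.4545
Numerator Σ_{t=1}^{10}(y_t−ȳ)(y_{t+1}−ȳ) = -217.4793
Denominator Σ(y_t−ȳ)² = 374.7273
r_1 = -217.4793 / 374.7273 = -0.580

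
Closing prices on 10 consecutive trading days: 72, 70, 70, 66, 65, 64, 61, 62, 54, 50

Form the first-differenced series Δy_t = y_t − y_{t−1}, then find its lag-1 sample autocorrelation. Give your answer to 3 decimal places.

First differences Δy: -2, 0, -4, -1, -1, -3, 1, -8, -4
Mean of differences = -2.4444
Numerator Σ(Δy_t−Δȳ)(Δy_{t+1}−Δȳ) = -16.0864
Denominator Σ(Δy_t−Δȳ)² = 58.2222
r_1(Δy) = -16.0864 / 58.2222 = -0.276

-0.276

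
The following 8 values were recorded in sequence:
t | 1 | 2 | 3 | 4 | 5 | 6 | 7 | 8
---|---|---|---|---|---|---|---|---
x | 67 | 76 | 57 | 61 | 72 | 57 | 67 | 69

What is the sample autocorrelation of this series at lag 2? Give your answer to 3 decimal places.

-0.280

Mean x̄ = (67 + 76 + 57 + 61 + 72 + 57 + 67 + 69)/8 = 65.7500
Deviations from mean: 1.2500, 10.2500, -8.7500, -4.7500, 6.2500, -8.7500, 1.2500, 3.2500
Numerator Σ_{t=1}^{6}(x_t−x̄)(x_{t+2}−x̄) = -93.3750
Denominator Σ(x_t−x̄)² = 333.5000
r_2 = -93.3750 / 333.5000 = -0.280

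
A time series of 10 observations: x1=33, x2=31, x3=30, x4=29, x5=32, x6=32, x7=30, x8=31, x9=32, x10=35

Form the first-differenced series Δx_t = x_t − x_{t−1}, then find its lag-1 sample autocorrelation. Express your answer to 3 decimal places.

0.058

First differences Δx: -2, -1, -1, 3, 0, -2, 1, 1, 3
Mean of differences = 0.2222
Numerator Σ(Δx_t−Δx̄)(Δx_{t+1}−Δx̄) = 1.7284
Denominator Σ(Δx_t−Δx̄)² = 29.5556
r_1(Δx) = 1.7284 / 29.5556 = 0.058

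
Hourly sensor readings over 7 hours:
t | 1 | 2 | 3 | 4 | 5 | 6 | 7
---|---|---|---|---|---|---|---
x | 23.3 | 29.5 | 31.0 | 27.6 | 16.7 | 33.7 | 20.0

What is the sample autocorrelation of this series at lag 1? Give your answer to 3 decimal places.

Mean x̄ = (23.3 + 29.5 + 31.0 + 27.6 + 16.7 + 33.7 + 20.0)/7 = 25.9714
Σ(x_t−x̄)(x_{t+1}−x̄) = (-9.4263) + (17.7437) + (8.1894) + (-15.0992) + (-71.6549) + (-46.1506) = -116.3980
Denominator Σ(x_t−x̄)² = 228.8743
r_1 = -116.3980 / 228.8743 = -0.509

-0.509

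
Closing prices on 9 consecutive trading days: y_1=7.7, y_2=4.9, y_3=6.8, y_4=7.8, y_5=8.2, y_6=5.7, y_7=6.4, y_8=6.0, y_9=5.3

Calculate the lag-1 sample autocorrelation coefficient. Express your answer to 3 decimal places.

-0.040

Mean ȳ = (7.7 + 4.9 + 6.8 + 7.8 + 8.2 + 5.7 + 6.4 + 6.0 + 5.3)/9 = 6.5333
Numerator Σ_{t=1}^{8}(y_t−ȳ)(y_{t+1}−ȳ) = -0.4411
Denominator Σ(y_t−ȳ)² = 11.0000
r_1 = -0.4411 / 11.0000 = -0.040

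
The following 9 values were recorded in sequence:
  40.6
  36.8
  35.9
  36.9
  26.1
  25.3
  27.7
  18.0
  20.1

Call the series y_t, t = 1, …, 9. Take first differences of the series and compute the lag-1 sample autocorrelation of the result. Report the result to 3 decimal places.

First differences Δy: -3.8, -0.9, 1.0, -10.8, -0.8, 2.4, -9.7, 2.1
Mean of differences = -2.5625
Numerator Σ(Δy_t−Δȳ)(Δy_{t+1}−Δȳ) = -99.9514
Denominator Σ(Δy_t−Δȳ)² = 185.2588
r_1(Δy) = -99.9514 / 185.2588 = -0.540

-0.540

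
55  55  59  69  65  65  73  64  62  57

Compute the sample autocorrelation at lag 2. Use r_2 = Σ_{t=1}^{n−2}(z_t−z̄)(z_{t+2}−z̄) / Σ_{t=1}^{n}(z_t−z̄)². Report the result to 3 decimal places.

0.011

Mean z̄ = (55 + 55 + 59 + 69 + 65 + 65 + 73 + 64 + 62 + 57)/10 = 62.4000
Numerator Σ_{t=1}^{8}(z_t−z̄)(z_{t+2}−z̄) = 3.4800
Denominator Σ(z_t−z̄)² = 322.4000
r_2 = 3.4800 / 322.4000 = 0.011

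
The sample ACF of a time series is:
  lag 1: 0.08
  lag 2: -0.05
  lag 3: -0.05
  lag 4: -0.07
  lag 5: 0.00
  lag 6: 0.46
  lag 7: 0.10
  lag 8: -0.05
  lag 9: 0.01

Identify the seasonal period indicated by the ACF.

The largest autocorrelation is r_6 = 0.46; the remaining lags stay at or below 0.10.
The dominant spike at lag 6 indicates a seasonal period of 6.

6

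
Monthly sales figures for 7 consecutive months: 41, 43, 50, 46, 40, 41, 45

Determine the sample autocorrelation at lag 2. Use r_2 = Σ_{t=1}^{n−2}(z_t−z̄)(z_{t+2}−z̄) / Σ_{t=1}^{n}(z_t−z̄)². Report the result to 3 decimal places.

Mean z̄ = (41 + 43 + 50 + 46 + 40 + 41 + 45)/7 = 43.7143
Deviations from mean: -2.7143, -0.7143, 6.2857, 2.2857, -3.7143, -2.7143, 1.2857
Numerator Σ_{t=1}^{5}(z_t−z̄)(z_{t+2}−z̄) = -53.0204
Denominator Σ(z_t−z̄)² = 75.4286
r_2 = -53.0204 / 75.4286 = -0.703

-0.703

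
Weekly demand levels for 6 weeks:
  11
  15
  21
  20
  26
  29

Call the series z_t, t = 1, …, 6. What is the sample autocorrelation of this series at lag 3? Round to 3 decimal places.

Mean z̄ = (11 + 15 + 21 + 20 + 26 + 29)/6 = 20.3333
Deviations from mean: -9.3333, -5.3333, 0.6667, -0.3333, 5.6667, 8.6667
Σ(z_t−z̄)(z_{t+3}−z̄) = (3.1111) + (-30.2222) + (5.7778) = -21.3333
Denominator Σ(z_t−z̄)² = 223.3333
r_3 = -21.3333 / 223.3333 = -0.096

-0.096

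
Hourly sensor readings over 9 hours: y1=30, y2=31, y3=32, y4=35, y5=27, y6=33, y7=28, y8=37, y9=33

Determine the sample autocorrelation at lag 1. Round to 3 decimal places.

Mean ȳ = (30 + 31 + 32 + 35 + 27 + 33 + 28 + 37 + 33)/9 = 31.7778
Numerator Σ_{t=1}^{8}(y_t−ȳ)(y_{t+1}−ȳ) = -37.2716
Denominator Σ(y_t−ȳ)² = 81.5556
r_1 = -37.2716 / 81.5556 = -0.457

-0.457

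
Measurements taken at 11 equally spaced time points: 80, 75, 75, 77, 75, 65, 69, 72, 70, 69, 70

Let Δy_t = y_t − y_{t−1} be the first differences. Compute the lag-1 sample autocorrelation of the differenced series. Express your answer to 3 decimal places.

First differences Δy: -5, 0, 2, -2, -10, 4, 3, -2, -1, 1
Mean of differences = -1.0000
Numerator Σ(Δy_t−Δȳ)(Δy_{t+1}−Δȳ) = -24.0000
Denominator Σ(Δy_t−Δȳ)² = 154.0000
r_1(Δy) = -24.0000 / 154.0000 = -0.156

-0.156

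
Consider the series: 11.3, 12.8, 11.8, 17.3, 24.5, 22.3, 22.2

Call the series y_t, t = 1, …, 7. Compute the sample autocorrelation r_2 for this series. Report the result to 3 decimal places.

Mean ȳ = (11.3 + 12.8 + 11.8 + 17.3 + 24.5 + 22.3 + 22.2)/7 = 17.4571
Numerator Σ_{t=1}^{5}(y_t−ȳ)(y_{t+2}−ȳ) = 28.3635
Denominator Σ(y_t−ȳ)² = 187.1771
r_2 = 28.3635 / 187.1771 = 0.152

0.152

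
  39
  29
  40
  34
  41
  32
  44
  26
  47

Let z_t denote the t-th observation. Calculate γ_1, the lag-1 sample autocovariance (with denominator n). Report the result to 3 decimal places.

Mean z̄ = (39 + 29 + 40 + 34 + 41 + 32 + 44 + 26 + 47)/9 = 36.8889
Σ_{t=1}^{8}(z_t−z̄)(z_{t+1}−z̄) = -304.4568
γ_1 = -304.4568 / 9 = -33.829

-33.829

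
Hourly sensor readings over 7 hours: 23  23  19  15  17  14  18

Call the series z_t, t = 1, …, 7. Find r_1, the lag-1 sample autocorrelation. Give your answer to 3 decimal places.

Mean z̄ = (23 + 23 + 19 + 15 + 17 + 14 + 18)/7 = 18.4286
Deviations from mean: 4.5714, 4.5714, 0.5714, -3.4286, -1.4286, -4.4286, -0.4286
Σ(z_t−z̄)(z_{t+1}−z̄) = (20.8980) + (2.6122) + (-1.9592) + (4.8980) + (6.3265) + (1.8980) = 34.6735
Denominator Σ(z_t−z̄)² = 75.7143
r_1 = 34.6735 / 75.7143 = 0.458

0.458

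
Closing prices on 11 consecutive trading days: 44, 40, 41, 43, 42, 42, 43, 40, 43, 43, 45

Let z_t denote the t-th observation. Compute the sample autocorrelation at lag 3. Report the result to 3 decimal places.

-0.098

Mean z̄ = (44 + 40 + 41 + 43 + 42 + 42 + 43 + 40 + 43 + 43 + 45)/11 = 42.3636
Numerator Σ_{t=1}^{8}(z_t−z̄)(z_{t+3}−z̄) = -2.3967
Denominator Σ(z_t−z̄)² = 24.5455
r_3 = -2.3967 / 24.5455 = -0.098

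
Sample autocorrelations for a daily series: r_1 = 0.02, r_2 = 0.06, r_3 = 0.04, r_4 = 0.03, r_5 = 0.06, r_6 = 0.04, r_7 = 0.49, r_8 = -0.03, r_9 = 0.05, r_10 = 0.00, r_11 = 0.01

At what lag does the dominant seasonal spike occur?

The largest autocorrelation is r_7 = 0.49; the remaining lags stay at or below 0.06.
The dominant spike at lag 7 indicates a seasonal period of 7.

7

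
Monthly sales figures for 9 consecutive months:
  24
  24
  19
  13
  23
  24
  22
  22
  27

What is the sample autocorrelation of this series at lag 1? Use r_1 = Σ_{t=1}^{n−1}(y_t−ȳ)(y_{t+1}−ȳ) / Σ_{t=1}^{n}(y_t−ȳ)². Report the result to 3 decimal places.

Mean ȳ = (24 + 24 + 19 + 13 + 23 + 24 + 22 + 22 + 27)/9 = 22.0000
Numerator Σ_{t=1}^{8}(y_t−ȳ)(y_{t+1}−ȳ) = 18.0000
Denominator Σ(y_t−ȳ)² = 128.0000
r_1 = 18.0000 / 128.0000 = 0.141

0.141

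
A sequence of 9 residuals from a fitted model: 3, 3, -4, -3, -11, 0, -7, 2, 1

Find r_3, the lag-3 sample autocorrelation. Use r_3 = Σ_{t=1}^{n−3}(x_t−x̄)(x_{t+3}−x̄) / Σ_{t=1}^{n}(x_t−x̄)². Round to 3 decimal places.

Mean x̄ = (3 + 3 − 4 − 3 − 11 + 0 − 7 + 2 + 1)/9 = -1.7778
Σ(x_t−x̄)(x_{t+3}−x̄) = (-5.8395) + (-44.0617) + (-3.9506) + (6.3827) + (-34.8395) + (4.9383) = -77.3704
Denominator Σ(x_t−x̄)² = 189.5556
r_3 = -77.3704 / 189.5556 = -0.408

-0.408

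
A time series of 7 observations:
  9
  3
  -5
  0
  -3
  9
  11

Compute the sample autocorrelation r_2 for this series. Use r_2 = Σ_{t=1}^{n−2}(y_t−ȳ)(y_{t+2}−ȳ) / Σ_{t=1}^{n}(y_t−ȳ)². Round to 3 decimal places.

Mean ȳ = (9 + 3 − 5 + 0 − 3 + 9 + 11)/7 = 3.4286
Numerator Σ_{t=1}^{5}(y_t−ȳ)(y_{t+2}−ȳ) = -59.0816
Denominator Σ(y_t−ȳ)² = 243.7143
r_2 = -59.0816 / 243.7143 = -0.242

-0.242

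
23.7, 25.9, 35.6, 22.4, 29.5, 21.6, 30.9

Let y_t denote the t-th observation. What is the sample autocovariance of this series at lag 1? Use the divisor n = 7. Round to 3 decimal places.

Mean ȳ = (23.7 + 25.9 + 35.6 + 22.4 + 29.5 + 21.6 + 30.9)/7 = 27.0857
Deviations: -3.3857, -1.1857, 8.5143, -4.6857, 2.4143, -5.4857, 3.8143
Σ_{t=1}^{6}(y_t−ȳ)(y_{t+1}−ȳ) = -91.4573
γ_1 = -91.4573 / 7 = -13.065

-13.065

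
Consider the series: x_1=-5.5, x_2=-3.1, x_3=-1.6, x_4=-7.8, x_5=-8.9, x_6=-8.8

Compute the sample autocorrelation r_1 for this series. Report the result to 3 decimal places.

Mean x̄ = (-5.5 − 3.1 − 1.6 − 7.8 − 8.9 − 8.8)/6 = -5.9500
Deviations from mean: 0.4500, 2.8500, 4.3500, -1.8500, -2.9500, -2.8500
Σ(x_t−x̄)(x_{t+1}−x̄) = (1.2825) + (12.3975) + (-8.0475) + (5.4575) + (8.4075) = 19.4975
Denominator Σ(x_t−x̄)² = 47.4950
r_1 = 19.4975 / 47.4950 = 0.411

0.411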